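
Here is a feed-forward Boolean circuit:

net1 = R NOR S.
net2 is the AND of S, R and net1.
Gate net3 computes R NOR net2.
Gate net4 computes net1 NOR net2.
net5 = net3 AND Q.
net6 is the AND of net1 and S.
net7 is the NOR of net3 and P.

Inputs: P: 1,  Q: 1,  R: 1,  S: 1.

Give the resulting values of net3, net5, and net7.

net3 = 0  net5 = 0  net7 = 0

net1 = R NOR S = 1 NOR 1 = 0
net2 = S AND R AND net1 = 1 AND 1 AND 0 = 0
net3 = R NOR net2 = 1 NOR 0 = 0
net5 = net3 AND Q = 0 AND 1 = 0
net7 = net3 NOR P = 0 NOR 1 = 0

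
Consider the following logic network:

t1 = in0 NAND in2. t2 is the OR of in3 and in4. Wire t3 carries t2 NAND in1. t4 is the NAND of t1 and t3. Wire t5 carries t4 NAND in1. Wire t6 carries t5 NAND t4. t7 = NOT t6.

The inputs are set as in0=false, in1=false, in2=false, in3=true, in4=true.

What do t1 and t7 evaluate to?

t1 = true  t7 = false

t1 = in0 NAND in2 = false NAND false = true
t2 = in3 OR in4 = true OR true = true
t3 = t2 NAND in1 = true NAND false = true
t4 = t1 NAND t3 = true NAND true = false
t5 = t4 NAND in1 = false NAND false = true
t6 = t5 NAND t4 = true NAND false = true
t7 = NOT t6 = NOT true = false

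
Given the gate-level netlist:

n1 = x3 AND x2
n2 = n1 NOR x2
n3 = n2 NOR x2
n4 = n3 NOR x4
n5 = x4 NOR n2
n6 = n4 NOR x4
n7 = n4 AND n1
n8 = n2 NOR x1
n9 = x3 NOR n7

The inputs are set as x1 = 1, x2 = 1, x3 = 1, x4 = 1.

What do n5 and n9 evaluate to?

n1 = x3 AND x2 = 1 AND 1 = 1
n2 = n1 NOR x2 = 1 NOR 1 = 0
n3 = n2 NOR x2 = 0 NOR 1 = 0
n4 = n3 NOR x4 = 0 NOR 1 = 0
n5 = x4 NOR n2 = 1 NOR 0 = 0
n7 = n4 AND n1 = 0 AND 1 = 0
n9 = x3 NOR n7 = 1 NOR 0 = 0

n5 = 0  n9 = 0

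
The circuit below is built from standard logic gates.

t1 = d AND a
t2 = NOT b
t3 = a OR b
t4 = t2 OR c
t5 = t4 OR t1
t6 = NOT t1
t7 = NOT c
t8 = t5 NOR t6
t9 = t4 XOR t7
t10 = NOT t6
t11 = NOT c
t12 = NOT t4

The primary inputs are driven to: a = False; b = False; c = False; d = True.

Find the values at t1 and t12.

t1 = d AND a = True AND False = False
t2 = NOT b = NOT False = True
t4 = t2 OR c = True OR False = True
t12 = NOT t4 = NOT True = False

t1 = False; t12 = False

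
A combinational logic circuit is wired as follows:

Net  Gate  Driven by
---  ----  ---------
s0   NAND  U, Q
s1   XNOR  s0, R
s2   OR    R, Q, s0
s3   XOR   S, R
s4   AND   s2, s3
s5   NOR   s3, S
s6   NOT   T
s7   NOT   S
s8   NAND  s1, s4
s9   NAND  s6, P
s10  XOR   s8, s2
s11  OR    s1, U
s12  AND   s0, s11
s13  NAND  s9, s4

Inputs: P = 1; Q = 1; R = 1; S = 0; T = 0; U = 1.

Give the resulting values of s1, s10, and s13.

s1 = 0, s10 = 0, s13 = 1

s0 = U NAND Q = 1 NAND 1 = 0
s1 = s0 XNOR R = 0 XNOR 1 = 0
s2 = R OR Q OR s0 = 1 OR 1 OR 0 = 1
s3 = S XOR R = 0 XOR 1 = 1
s4 = s2 AND s3 = 1 AND 1 = 1
s6 = NOT T = NOT 0 = 1
s8 = s1 NAND s4 = 0 NAND 1 = 1
s9 = s6 NAND P = 1 NAND 1 = 0
s10 = s8 XOR s2 = 1 XOR 1 = 0
s13 = s9 NAND s4 = 0 NAND 1 = 1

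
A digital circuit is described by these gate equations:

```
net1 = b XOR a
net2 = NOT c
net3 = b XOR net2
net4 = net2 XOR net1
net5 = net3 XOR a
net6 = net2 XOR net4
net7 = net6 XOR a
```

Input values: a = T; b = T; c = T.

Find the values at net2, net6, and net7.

net2 = F, net6 = F, net7 = T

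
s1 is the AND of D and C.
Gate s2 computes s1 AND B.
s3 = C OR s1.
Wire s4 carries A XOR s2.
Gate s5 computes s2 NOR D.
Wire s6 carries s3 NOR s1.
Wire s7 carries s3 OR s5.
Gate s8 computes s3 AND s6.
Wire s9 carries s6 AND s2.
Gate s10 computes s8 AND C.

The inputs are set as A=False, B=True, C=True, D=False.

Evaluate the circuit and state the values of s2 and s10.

s2 = False, s10 = False

s1 = D AND C = False AND True = False
s2 = s1 AND B = False AND True = False
s3 = C OR s1 = True OR False = True
s6 = s3 NOR s1 = True NOR False = False
s8 = s3 AND s6 = True AND False = False
s10 = s8 AND C = False AND True = False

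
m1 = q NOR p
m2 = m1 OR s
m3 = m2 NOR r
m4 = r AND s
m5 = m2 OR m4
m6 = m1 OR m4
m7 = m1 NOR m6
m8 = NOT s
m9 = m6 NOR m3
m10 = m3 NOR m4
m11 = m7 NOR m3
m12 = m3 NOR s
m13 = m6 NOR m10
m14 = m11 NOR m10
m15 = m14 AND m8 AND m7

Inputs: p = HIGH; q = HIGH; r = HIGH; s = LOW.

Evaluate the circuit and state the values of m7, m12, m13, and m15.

m1 = q NOR p = HIGH NOR HIGH = LOW
m2 = m1 OR s = LOW OR LOW = LOW
m3 = m2 NOR r = LOW NOR HIGH = LOW
m4 = r AND s = HIGH AND LOW = LOW
m6 = m1 OR m4 = LOW OR LOW = LOW
m7 = m1 NOR m6 = LOW NOR LOW = HIGH
m8 = NOT s = NOT LOW = HIGH
m10 = m3 NOR m4 = LOW NOR LOW = HIGH
m11 = m7 NOR m3 = HIGH NOR LOW = LOW
m12 = m3 NOR s = LOW NOR LOW = HIGH
m13 = m6 NOR m10 = LOW NOR HIGH = LOW
m14 = m11 NOR m10 = LOW NOR HIGH = LOW
m15 = m14 AND m8 AND m7 = LOW AND HIGH AND HIGH = LOW

m7 = HIGH  m12 = HIGH  m13 = LOW  m15 = LOW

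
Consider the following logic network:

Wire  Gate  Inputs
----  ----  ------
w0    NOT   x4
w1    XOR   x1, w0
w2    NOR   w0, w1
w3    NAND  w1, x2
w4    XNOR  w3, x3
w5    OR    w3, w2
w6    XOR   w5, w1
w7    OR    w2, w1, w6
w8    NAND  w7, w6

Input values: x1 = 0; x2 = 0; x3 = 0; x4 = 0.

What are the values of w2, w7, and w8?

w0 = NOT x4 = NOT 0 = 1
w1 = x1 XOR w0 = 0 XOR 1 = 1
w2 = w0 NOR w1 = 1 NOR 1 = 0
w3 = w1 NAND x2 = 1 NAND 0 = 1
w5 = w3 OR w2 = 1 OR 0 = 1
w6 = w5 XOR w1 = 1 XOR 1 = 0
w7 = w2 OR w1 OR w6 = 0 OR 1 OR 0 = 1
w8 = w7 NAND w6 = 1 NAND 0 = 1

w2 = 0; w7 = 1; w8 = 1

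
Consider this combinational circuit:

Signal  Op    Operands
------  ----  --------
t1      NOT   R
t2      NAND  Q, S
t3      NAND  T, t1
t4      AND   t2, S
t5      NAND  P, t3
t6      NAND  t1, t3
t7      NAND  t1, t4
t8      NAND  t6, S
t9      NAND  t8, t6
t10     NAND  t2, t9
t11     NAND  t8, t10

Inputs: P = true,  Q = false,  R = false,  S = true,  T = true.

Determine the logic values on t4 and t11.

t4 = true  t11 = true

t1 = NOT R = NOT false = true
t2 = Q NAND S = false NAND true = true
t3 = T NAND t1 = true NAND true = false
t4 = t2 AND S = true AND true = true
t6 = t1 NAND t3 = true NAND false = true
t8 = t6 NAND S = true NAND true = false
t9 = t8 NAND t6 = false NAND true = true
t10 = t2 NAND t9 = true NAND true = false
t11 = t8 NAND t10 = false NAND false = true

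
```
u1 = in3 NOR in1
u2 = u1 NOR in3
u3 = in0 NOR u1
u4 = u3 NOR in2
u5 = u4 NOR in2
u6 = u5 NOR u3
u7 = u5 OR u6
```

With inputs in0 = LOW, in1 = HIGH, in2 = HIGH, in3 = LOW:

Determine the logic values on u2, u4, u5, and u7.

u1 = in3 NOR in1 = LOW NOR HIGH = LOW
u2 = u1 NOR in3 = LOW NOR LOW = HIGH
u3 = in0 NOR u1 = LOW NOR LOW = HIGH
u4 = u3 NOR in2 = HIGH NOR HIGH = LOW
u5 = u4 NOR in2 = LOW NOR HIGH = LOW
u6 = u5 NOR u3 = LOW NOR HIGH = LOW
u7 = u5 OR u6 = LOW OR LOW = LOW

u2 = HIGH  u4 = LOW  u5 = LOW  u7 = LOW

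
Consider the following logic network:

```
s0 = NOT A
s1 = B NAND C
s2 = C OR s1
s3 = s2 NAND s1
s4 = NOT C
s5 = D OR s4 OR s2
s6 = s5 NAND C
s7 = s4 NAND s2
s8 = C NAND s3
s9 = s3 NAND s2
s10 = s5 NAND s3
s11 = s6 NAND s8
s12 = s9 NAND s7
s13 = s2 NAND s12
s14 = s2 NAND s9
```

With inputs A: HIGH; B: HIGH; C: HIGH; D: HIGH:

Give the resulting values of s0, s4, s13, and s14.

s0 = LOW; s4 = LOW; s13 = LOW; s14 = HIGH

s0 = NOT A = NOT HIGH = LOW
s1 = B NAND C = HIGH NAND HIGH = LOW
s2 = C OR s1 = HIGH OR LOW = HIGH
s3 = s2 NAND s1 = HIGH NAND LOW = HIGH
s4 = NOT C = NOT HIGH = LOW
s7 = s4 NAND s2 = LOW NAND HIGH = HIGH
s9 = s3 NAND s2 = HIGH NAND HIGH = LOW
s12 = s9 NAND s7 = LOW NAND HIGH = HIGH
s13 = s2 NAND s12 = HIGH NAND HIGH = LOW
s14 = s2 NAND s9 = HIGH NAND LOW = HIGH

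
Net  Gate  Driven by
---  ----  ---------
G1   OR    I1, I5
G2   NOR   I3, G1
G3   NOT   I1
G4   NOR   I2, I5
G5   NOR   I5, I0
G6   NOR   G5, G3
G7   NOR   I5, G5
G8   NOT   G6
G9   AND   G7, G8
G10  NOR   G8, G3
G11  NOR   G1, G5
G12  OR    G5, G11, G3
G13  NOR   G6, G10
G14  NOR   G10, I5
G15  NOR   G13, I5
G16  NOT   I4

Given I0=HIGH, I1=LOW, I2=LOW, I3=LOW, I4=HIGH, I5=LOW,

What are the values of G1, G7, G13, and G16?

G1 = I1 OR I5 = LOW OR LOW = LOW
G3 = NOT I1 = NOT LOW = HIGH
G5 = I5 NOR I0 = LOW NOR HIGH = LOW
G6 = G5 NOR G3 = LOW NOR HIGH = LOW
G7 = I5 NOR G5 = LOW NOR LOW = HIGH
G8 = NOT G6 = NOT LOW = HIGH
G10 = G8 NOR G3 = HIGH NOR HIGH = LOW
G13 = G6 NOR G10 = LOW NOR LOW = HIGH
G16 = NOT I4 = NOT HIGH = LOW

G1 = LOW, G7 = HIGH, G13 = HIGH, G16 = LOW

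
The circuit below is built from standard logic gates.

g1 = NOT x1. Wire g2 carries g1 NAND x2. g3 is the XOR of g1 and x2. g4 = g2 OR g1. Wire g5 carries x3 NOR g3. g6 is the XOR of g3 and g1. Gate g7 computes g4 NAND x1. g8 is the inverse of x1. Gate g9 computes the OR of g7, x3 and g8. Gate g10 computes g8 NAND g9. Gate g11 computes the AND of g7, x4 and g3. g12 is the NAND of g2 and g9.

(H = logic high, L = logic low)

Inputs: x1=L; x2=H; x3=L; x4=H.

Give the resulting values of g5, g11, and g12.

g5 = H, g11 = L, g12 = H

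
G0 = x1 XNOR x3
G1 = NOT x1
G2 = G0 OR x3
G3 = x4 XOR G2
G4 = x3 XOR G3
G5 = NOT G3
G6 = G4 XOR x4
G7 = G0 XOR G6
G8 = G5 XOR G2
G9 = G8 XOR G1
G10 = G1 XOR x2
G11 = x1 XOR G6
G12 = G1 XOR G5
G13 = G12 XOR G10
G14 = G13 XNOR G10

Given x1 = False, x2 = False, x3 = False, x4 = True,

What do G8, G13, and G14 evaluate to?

G8 = False, G13 = True, G14 = True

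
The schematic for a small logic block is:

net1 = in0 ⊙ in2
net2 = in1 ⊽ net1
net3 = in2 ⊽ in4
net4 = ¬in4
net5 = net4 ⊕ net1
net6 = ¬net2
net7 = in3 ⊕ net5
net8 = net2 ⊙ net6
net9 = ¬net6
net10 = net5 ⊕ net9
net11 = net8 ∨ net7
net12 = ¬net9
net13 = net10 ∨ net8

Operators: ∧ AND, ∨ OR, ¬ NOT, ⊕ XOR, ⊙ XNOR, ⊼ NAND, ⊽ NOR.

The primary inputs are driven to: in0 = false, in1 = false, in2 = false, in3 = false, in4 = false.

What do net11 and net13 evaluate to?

net1 = in0 XNOR in2 = false XNOR false = true
net2 = in1 NOR net1 = false NOR true = false
net4 = NOT in4 = NOT false = true
net5 = net4 XOR net1 = true XOR true = false
net6 = NOT net2 = NOT false = true
net7 = in3 XOR net5 = false XOR false = false
net8 = net2 XNOR net6 = false XNOR true = false
net9 = NOT net6 = NOT true = false
net10 = net5 XOR net9 = false XOR false = false
net11 = net8 OR net7 = false OR false = false
net13 = net10 OR net8 = false OR false = false

net11 = false; net13 = false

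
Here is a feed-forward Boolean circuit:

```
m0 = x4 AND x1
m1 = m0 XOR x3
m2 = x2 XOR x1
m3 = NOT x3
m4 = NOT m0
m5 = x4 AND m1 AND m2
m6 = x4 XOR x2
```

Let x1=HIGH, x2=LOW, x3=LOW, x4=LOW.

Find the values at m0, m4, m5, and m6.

m0 = LOW, m4 = HIGH, m5 = LOW, m6 = LOW

m0 = x4 AND x1 = LOW AND HIGH = LOW
m1 = m0 XOR x3 = LOW XOR LOW = LOW
m2 = x2 XOR x1 = LOW XOR HIGH = HIGH
m4 = NOT m0 = NOT LOW = HIGH
m5 = x4 AND m1 AND m2 = LOW AND LOW AND HIGH = LOW
m6 = x4 XOR x2 = LOW XOR LOW = LOW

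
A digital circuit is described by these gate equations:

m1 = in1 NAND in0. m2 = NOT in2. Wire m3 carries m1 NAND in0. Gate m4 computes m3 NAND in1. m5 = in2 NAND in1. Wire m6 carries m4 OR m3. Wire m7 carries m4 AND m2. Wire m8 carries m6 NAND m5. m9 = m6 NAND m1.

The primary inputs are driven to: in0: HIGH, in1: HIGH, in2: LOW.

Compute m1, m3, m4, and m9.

m1 = LOW; m3 = HIGH; m4 = LOW; m9 = HIGH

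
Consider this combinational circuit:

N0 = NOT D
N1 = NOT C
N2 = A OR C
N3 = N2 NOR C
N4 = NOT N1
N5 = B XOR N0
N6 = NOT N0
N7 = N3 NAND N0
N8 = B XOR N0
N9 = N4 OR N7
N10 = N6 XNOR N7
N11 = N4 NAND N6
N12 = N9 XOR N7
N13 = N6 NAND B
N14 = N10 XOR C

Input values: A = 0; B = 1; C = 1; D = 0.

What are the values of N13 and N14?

N0 = NOT D = NOT 0 = 1
N2 = A OR C = 0 OR 1 = 1
N3 = N2 NOR C = 1 NOR 1 = 0
N6 = NOT N0 = NOT 1 = 0
N7 = N3 NAND N0 = 0 NAND 1 = 1
N10 = N6 XNOR N7 = 0 XNOR 1 = 0
N13 = N6 NAND B = 0 NAND 1 = 1
N14 = N10 XOR C = 0 XOR 1 = 1

N13 = 1  N14 = 1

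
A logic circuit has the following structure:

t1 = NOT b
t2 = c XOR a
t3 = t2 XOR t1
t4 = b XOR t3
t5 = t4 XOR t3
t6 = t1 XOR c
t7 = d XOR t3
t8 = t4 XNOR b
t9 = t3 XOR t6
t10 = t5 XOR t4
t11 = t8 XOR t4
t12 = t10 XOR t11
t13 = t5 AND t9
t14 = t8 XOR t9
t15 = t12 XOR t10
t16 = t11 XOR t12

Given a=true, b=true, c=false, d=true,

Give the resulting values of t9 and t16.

t9 = true, t16 = true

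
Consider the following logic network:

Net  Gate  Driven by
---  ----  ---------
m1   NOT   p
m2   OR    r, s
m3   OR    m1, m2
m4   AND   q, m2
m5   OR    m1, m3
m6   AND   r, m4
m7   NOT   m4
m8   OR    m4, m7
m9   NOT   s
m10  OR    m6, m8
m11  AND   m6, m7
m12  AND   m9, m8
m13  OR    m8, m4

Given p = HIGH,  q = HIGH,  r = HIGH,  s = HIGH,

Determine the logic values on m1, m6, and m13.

m1 = NOT p = NOT HIGH = LOW
m2 = r OR s = HIGH OR HIGH = HIGH
m4 = q AND m2 = HIGH AND HIGH = HIGH
m6 = r AND m4 = HIGH AND HIGH = HIGH
m7 = NOT m4 = NOT HIGH = LOW
m8 = m4 OR m7 = HIGH OR LOW = HIGH
m13 = m8 OR m4 = HIGH OR HIGH = HIGH

m1 = LOW; m6 = HIGH; m13 = HIGH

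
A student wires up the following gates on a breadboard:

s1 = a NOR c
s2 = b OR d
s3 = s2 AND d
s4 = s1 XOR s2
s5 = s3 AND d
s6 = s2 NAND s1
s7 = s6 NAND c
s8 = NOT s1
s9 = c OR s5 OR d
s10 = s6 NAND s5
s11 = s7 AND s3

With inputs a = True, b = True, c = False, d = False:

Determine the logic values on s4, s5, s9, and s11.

s1 = a NOR c = True NOR False = False
s2 = b OR d = True OR False = True
s3 = s2 AND d = True AND False = False
s4 = s1 XOR s2 = False XOR True = True
s5 = s3 AND d = False AND False = False
s6 = s2 NAND s1 = True NAND False = True
s7 = s6 NAND c = True NAND False = True
s9 = c OR s5 OR d = False OR False OR False = False
s11 = s7 AND s3 = True AND False = False

s4 = True  s5 = False  s9 = False  s11 = False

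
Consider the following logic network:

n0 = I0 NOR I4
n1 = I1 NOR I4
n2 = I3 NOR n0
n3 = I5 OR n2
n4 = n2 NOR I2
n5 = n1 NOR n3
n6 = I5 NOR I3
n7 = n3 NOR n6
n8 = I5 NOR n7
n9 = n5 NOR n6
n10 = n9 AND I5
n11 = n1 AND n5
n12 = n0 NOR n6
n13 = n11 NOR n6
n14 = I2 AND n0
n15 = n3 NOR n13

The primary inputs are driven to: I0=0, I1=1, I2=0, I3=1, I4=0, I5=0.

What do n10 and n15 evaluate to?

n0 = I0 NOR I4 = 0 NOR 0 = 1
n1 = I1 NOR I4 = 1 NOR 0 = 0
n2 = I3 NOR n0 = 1 NOR 1 = 0
n3 = I5 OR n2 = 0 OR 0 = 0
n5 = n1 NOR n3 = 0 NOR 0 = 1
n6 = I5 NOR I3 = 0 NOR 1 = 0
n9 = n5 NOR n6 = 1 NOR 0 = 0
n10 = n9 AND I5 = 0 AND 0 = 0
n11 = n1 AND n5 = 0 AND 1 = 0
n13 = n11 NOR n6 = 0 NOR 0 = 1
n15 = n3 NOR n13 = 0 NOR 1 = 0

n10 = 0; n15 = 0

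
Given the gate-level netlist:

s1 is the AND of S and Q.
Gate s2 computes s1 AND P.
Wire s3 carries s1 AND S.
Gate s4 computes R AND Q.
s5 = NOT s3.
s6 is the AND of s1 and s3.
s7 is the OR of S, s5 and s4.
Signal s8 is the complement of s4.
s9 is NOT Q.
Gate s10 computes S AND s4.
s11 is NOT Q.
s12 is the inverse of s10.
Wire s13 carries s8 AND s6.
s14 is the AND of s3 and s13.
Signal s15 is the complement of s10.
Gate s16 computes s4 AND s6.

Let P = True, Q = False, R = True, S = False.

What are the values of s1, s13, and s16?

s1 = S AND Q = False AND False = False
s3 = s1 AND S = False AND False = False
s4 = R AND Q = True AND False = False
s6 = s1 AND s3 = False AND False = False
s8 = NOT s4 = NOT False = True
s13 = s8 AND s6 = True AND False = False
s16 = s4 AND s6 = False AND False = False

s1 = False, s13 = False, s16 = False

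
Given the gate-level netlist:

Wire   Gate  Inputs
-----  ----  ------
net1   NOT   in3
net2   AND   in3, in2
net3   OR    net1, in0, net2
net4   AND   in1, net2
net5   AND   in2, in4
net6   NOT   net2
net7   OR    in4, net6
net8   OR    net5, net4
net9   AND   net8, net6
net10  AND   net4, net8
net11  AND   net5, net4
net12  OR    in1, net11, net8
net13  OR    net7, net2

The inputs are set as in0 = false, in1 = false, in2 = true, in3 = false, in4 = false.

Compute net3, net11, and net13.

net3 = true; net11 = false; net13 = true

net1 = NOT in3 = NOT false = true
net2 = in3 AND in2 = false AND true = false
net3 = net1 OR in0 OR net2 = true OR false OR false = true
net4 = in1 AND net2 = false AND false = false
net5 = in2 AND in4 = true AND false = false
net6 = NOT net2 = NOT false = true
net7 = in4 OR net6 = false OR true = true
net11 = net5 AND net4 = false AND false = false
net13 = net7 OR net2 = true OR false = true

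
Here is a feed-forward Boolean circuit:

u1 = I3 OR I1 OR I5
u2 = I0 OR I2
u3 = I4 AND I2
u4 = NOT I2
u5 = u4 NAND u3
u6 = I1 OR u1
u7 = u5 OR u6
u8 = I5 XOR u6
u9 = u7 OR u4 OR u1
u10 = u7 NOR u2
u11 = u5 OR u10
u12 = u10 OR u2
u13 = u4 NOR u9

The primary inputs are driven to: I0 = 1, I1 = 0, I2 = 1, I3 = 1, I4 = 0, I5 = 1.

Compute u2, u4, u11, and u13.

u2 = 1  u4 = 0  u11 = 1  u13 = 0

u1 = I3 OR I1 OR I5 = 1 OR 0 OR 1 = 1
u2 = I0 OR I2 = 1 OR 1 = 1
u3 = I4 AND I2 = 0 AND 1 = 0
u4 = NOT I2 = NOT 1 = 0
u5 = u4 NAND u3 = 0 NAND 0 = 1
u6 = I1 OR u1 = 0 OR 1 = 1
u7 = u5 OR u6 = 1 OR 1 = 1
u9 = u7 OR u4 OR u1 = 1 OR 0 OR 1 = 1
u10 = u7 NOR u2 = 1 NOR 1 = 0
u11 = u5 OR u10 = 1 OR 0 = 1
u13 = u4 NOR u9 = 0 NOR 1 = 0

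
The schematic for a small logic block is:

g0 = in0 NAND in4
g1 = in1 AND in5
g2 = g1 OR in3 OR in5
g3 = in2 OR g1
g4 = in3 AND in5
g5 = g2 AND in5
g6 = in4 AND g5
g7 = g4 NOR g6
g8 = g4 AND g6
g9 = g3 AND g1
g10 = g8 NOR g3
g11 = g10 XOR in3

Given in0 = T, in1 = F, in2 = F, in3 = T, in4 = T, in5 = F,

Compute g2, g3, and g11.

g1 = in1 AND in5 = F AND F = F
g2 = g1 OR in3 OR in5 = F OR T OR F = T
g3 = in2 OR g1 = F OR F = F
g4 = in3 AND in5 = T AND F = F
g5 = g2 AND in5 = T AND F = F
g6 = in4 AND g5 = T AND F = F
g8 = g4 AND g6 = F AND F = F
g10 = g8 NOR g3 = F NOR F = T
g11 = g10 XOR in3 = T XOR T = F

g2 = T  g3 = F  g11 = F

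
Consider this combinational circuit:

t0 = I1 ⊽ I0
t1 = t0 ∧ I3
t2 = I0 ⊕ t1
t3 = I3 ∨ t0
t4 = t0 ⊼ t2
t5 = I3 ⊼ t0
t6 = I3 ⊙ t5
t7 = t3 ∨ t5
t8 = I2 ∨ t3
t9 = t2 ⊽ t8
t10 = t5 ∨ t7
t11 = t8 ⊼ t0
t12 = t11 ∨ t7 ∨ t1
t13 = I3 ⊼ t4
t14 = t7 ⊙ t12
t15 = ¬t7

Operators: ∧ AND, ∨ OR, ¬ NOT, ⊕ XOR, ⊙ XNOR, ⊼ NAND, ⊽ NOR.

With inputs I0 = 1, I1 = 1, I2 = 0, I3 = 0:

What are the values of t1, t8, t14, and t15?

t0 = I1 NOR I0 = 1 NOR 1 = 0
t1 = t0 AND I3 = 0 AND 0 = 0
t3 = I3 OR t0 = 0 OR 0 = 0
t5 = I3 NAND t0 = 0 NAND 0 = 1
t7 = t3 OR t5 = 0 OR 1 = 1
t8 = I2 OR t3 = 0 OR 0 = 0
t11 = t8 NAND t0 = 0 NAND 0 = 1
t12 = t11 OR t7 OR t1 = 1 OR 1 OR 0 = 1
t14 = t7 XNOR t12 = 1 XNOR 1 = 1
t15 = NOT t7 = NOT 1 = 0

t1 = 0; t8 = 0; t14 = 1; t15 = 0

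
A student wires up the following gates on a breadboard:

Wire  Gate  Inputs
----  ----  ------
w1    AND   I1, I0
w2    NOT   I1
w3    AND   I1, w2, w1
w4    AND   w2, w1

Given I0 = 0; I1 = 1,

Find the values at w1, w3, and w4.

w1 = I1 AND I0 = 1 AND 0 = 0
w2 = NOT I1 = NOT 1 = 0
w3 = I1 AND w2 AND w1 = 1 AND 0 AND 0 = 0
w4 = w2 AND w1 = 0 AND 0 = 0

w1 = 0; w3 = 0; w4 = 0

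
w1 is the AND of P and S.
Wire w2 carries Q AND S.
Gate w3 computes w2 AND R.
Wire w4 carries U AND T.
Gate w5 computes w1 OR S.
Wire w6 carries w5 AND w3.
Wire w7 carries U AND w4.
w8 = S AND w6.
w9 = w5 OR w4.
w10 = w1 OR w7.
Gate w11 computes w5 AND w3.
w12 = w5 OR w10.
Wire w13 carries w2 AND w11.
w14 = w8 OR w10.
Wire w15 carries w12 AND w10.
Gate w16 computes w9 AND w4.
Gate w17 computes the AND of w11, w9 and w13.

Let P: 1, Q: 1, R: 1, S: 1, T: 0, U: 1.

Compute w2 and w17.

w1 = P AND S = 1 AND 1 = 1
w2 = Q AND S = 1 AND 1 = 1
w3 = w2 AND R = 1 AND 1 = 1
w4 = U AND T = 1 AND 0 = 0
w5 = w1 OR S = 1 OR 1 = 1
w9 = w5 OR w4 = 1 OR 0 = 1
w11 = w5 AND w3 = 1 AND 1 = 1
w13 = w2 AND w11 = 1 AND 1 = 1
w17 = w11 AND w9 AND w13 = 1 AND 1 AND 1 = 1

w2 = 1; w17 = 1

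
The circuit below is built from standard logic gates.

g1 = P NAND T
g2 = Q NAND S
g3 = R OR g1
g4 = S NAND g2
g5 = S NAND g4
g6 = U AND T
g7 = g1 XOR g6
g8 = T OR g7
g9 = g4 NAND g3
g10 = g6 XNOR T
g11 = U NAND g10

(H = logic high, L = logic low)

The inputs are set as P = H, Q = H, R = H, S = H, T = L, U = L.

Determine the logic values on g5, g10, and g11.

g5 = L  g10 = H  g11 = H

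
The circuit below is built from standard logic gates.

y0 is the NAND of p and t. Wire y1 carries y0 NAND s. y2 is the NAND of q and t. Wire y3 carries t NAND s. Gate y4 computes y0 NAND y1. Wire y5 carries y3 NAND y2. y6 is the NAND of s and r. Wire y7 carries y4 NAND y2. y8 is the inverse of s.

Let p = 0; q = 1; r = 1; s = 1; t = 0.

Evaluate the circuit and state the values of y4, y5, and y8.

y4 = 1; y5 = 0; y8 = 0

y0 = p NAND t = 0 NAND 0 = 1
y1 = y0 NAND s = 1 NAND 1 = 0
y2 = q NAND t = 1 NAND 0 = 1
y3 = t NAND s = 0 NAND 1 = 1
y4 = y0 NAND y1 = 1 NAND 0 = 1
y5 = y3 NAND y2 = 1 NAND 1 = 0
y8 = NOT s = NOT 1 = 0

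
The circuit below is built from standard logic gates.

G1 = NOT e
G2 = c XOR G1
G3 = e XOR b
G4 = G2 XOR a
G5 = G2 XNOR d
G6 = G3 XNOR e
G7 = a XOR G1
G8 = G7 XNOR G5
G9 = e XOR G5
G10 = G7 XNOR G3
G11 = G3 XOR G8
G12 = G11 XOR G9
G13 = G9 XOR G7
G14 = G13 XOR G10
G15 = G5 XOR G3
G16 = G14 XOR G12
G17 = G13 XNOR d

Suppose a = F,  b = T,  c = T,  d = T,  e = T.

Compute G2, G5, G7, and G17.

G1 = NOT e = NOT T = F
G2 = c XOR G1 = T XOR F = T
G5 = G2 XNOR d = T XNOR T = T
G7 = a XOR G1 = F XOR F = F
G9 = e XOR G5 = T XOR T = F
G13 = G9 XOR G7 = F XOR F = F
G17 = G13 XNOR d = F XNOR T = F

G2 = T, G5 = T, G7 = F, G17 = F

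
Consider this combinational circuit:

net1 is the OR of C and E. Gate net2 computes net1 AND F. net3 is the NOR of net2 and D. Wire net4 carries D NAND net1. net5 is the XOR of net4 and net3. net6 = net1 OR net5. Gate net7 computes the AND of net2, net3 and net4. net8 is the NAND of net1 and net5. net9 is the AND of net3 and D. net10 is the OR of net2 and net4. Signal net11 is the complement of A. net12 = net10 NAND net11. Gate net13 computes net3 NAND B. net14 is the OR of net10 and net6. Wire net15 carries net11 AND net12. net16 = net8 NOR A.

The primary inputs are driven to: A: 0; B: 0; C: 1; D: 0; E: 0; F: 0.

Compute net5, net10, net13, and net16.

net5 = 0; net10 = 1; net13 = 1; net16 = 0

net1 = C OR E = 1 OR 0 = 1
net2 = net1 AND F = 1 AND 0 = 0
net3 = net2 NOR D = 0 NOR 0 = 1
net4 = D NAND net1 = 0 NAND 1 = 1
net5 = net4 XOR net3 = 1 XOR 1 = 0
net8 = net1 NAND net5 = 1 NAND 0 = 1
net10 = net2 OR net4 = 0 OR 1 = 1
net13 = net3 NAND B = 1 NAND 0 = 1
net16 = net8 NOR A = 1 NOR 0 = 0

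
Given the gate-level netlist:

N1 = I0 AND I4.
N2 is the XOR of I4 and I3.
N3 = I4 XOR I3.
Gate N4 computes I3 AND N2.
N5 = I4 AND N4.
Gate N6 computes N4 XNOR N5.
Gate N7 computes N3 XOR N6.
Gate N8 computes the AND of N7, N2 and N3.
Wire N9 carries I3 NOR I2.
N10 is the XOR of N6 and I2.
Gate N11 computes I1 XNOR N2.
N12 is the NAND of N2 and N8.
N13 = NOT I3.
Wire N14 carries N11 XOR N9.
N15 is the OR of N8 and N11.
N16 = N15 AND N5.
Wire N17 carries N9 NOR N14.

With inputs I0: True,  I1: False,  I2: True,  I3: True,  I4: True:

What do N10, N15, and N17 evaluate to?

N10 = False  N15 = True  N17 = False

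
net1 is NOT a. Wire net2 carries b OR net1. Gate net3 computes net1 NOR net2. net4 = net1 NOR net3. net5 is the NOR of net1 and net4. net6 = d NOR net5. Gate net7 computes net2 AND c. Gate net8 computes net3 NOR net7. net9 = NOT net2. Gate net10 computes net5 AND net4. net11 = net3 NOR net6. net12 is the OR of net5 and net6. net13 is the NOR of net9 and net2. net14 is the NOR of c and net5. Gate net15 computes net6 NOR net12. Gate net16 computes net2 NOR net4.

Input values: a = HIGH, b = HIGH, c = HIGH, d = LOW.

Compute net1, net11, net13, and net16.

net1 = LOW, net11 = LOW, net13 = LOW, net16 = LOW

net1 = NOT a = NOT HIGH = LOW
net2 = b OR net1 = HIGH OR LOW = HIGH
net3 = net1 NOR net2 = LOW NOR HIGH = LOW
net4 = net1 NOR net3 = LOW NOR LOW = HIGH
net5 = net1 NOR net4 = LOW NOR HIGH = LOW
net6 = d NOR net5 = LOW NOR LOW = HIGH
net9 = NOT net2 = NOT HIGH = LOW
net11 = net3 NOR net6 = LOW NOR HIGH = LOW
net13 = net9 NOR net2 = LOW NOR HIGH = LOW
net16 = net2 NOR net4 = HIGH NOR HIGH = LOW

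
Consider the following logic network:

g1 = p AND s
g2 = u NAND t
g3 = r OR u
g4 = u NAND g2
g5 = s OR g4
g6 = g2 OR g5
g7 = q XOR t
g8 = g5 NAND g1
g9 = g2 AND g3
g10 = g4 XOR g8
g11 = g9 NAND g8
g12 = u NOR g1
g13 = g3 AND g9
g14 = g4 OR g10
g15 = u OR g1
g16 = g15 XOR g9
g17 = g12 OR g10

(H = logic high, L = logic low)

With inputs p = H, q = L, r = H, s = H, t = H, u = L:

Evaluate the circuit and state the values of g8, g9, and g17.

g1 = p AND s = H AND H = H
g2 = u NAND t = L NAND H = H
g3 = r OR u = H OR L = H
g4 = u NAND g2 = L NAND H = H
g5 = s OR g4 = H OR H = H
g8 = g5 NAND g1 = H NAND H = L
g9 = g2 AND g3 = H AND H = H
g10 = g4 XOR g8 = H XOR L = H
g12 = u NOR g1 = L NOR H = L
g17 = g12 OR g10 = L OR H = H

g8 = L; g9 = H; g17 = H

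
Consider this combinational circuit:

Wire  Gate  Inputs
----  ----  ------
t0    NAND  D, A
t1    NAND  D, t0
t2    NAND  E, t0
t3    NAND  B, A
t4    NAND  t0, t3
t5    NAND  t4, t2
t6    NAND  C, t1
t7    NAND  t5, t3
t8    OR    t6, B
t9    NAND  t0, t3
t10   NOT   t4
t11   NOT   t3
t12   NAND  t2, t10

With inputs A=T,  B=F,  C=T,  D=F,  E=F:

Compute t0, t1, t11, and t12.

t0 = T, t1 = T, t11 = F, t12 = F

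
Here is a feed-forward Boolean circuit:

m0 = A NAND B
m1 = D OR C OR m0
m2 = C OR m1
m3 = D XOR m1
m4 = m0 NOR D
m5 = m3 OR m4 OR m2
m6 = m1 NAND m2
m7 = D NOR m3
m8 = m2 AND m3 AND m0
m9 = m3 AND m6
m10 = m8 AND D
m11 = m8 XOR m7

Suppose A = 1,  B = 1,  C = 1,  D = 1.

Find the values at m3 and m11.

m3 = 0; m11 = 0

m0 = A NAND B = 1 NAND 1 = 0
m1 = D OR C OR m0 = 1 OR 1 OR 0 = 1
m2 = C OR m1 = 1 OR 1 = 1
m3 = D XOR m1 = 1 XOR 1 = 0
m7 = D NOR m3 = 1 NOR 0 = 0
m8 = m2 AND m3 AND m0 = 1 AND 0 AND 0 = 0
m11 = m8 XOR m7 = 0 XOR 0 = 0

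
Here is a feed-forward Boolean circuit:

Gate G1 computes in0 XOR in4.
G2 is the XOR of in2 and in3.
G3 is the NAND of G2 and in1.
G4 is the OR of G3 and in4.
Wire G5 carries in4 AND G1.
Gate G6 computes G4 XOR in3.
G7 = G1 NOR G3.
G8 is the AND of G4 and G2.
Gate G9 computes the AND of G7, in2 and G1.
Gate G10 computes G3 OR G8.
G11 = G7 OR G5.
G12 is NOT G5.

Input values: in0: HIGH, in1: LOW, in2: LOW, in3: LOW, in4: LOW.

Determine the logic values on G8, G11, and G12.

G1 = in0 XOR in4 = HIGH XOR LOW = HIGH
G2 = in2 XOR in3 = LOW XOR LOW = LOW
G3 = G2 NAND in1 = LOW NAND LOW = HIGH
G4 = G3 OR in4 = HIGH OR LOW = HIGH
G5 = in4 AND G1 = LOW AND HIGH = LOW
G7 = G1 NOR G3 = HIGH NOR HIGH = LOW
G8 = G4 AND G2 = HIGH AND LOW = LOW
G11 = G7 OR G5 = LOW OR LOW = LOW
G12 = NOT G5 = NOT LOW = HIGH

G8 = LOW, G11 = LOW, G12 = HIGH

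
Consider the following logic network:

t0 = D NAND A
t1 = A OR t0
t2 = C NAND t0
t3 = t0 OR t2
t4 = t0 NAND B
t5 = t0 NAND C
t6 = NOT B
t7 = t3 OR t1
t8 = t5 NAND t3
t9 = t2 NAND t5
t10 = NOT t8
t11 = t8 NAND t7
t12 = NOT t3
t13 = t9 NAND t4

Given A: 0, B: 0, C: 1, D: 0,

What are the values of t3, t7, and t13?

t3 = 1; t7 = 1; t13 = 0

t0 = D NAND A = 0 NAND 0 = 1
t1 = A OR t0 = 0 OR 1 = 1
t2 = C NAND t0 = 1 NAND 1 = 0
t3 = t0 OR t2 = 1 OR 0 = 1
t4 = t0 NAND B = 1 NAND 0 = 1
t5 = t0 NAND C = 1 NAND 1 = 0
t7 = t3 OR t1 = 1 OR 1 = 1
t9 = t2 NAND t5 = 0 NAND 0 = 1
t13 = t9 NAND t4 = 1 NAND 1 = 0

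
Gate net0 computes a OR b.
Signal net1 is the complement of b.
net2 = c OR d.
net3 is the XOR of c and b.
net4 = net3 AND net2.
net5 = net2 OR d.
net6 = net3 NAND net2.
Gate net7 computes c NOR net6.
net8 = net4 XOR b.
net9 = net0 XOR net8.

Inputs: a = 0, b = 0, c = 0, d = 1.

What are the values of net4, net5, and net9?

net4 = 0  net5 = 1  net9 = 0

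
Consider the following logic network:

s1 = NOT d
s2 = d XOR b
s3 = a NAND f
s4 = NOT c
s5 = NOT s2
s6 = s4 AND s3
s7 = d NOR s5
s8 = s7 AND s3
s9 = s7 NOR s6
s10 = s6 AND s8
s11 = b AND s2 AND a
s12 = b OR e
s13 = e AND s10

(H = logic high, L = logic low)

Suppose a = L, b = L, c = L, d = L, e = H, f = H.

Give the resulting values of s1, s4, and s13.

s1 = NOT d = NOT L = H
s2 = d XOR b = L XOR L = L
s3 = a NAND f = L NAND H = H
s4 = NOT c = NOT L = H
s5 = NOT s2 = NOT L = H
s6 = s4 AND s3 = H AND H = H
s7 = d NOR s5 = L NOR H = L
s8 = s7 AND s3 = L AND H = L
s10 = s6 AND s8 = H AND L = L
s13 = e AND s10 = H AND L = L

s1 = H  s4 = H  s13 = L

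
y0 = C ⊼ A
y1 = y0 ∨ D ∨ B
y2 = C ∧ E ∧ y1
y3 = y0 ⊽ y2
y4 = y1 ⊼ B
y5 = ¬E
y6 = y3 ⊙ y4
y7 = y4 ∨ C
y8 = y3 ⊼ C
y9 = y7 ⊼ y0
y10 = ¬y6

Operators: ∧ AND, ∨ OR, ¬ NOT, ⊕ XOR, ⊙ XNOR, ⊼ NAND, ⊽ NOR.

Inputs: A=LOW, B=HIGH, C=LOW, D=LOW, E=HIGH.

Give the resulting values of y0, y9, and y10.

y0 = C NAND A = LOW NAND LOW = HIGH
y1 = y0 OR D OR B = HIGH OR LOW OR HIGH = HIGH
y2 = C AND E AND y1 = LOW AND HIGH AND HIGH = LOW
y3 = y0 NOR y2 = HIGH NOR LOW = LOW
y4 = y1 NAND B = HIGH NAND HIGH = LOW
y6 = y3 XNOR y4 = LOW XNOR LOW = HIGH
y7 = y4 OR C = LOW OR LOW = LOW
y9 = y7 NAND y0 = LOW NAND HIGH = HIGH
y10 = NOT y6 = NOT HIGH = LOW

y0 = HIGH, y9 = HIGH, y10 = LOW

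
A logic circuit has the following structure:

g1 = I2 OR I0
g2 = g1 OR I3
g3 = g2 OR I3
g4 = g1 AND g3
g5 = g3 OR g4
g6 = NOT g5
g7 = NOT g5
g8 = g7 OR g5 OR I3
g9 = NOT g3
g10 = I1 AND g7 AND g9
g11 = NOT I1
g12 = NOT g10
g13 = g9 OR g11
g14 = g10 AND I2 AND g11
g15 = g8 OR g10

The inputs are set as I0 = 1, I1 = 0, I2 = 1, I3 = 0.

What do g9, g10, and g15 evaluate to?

g9 = 0; g10 = 0; g15 = 1

g1 = I2 OR I0 = 1 OR 1 = 1
g2 = g1 OR I3 = 1 OR 0 = 1
g3 = g2 OR I3 = 1 OR 0 = 1
g4 = g1 AND g3 = 1 AND 1 = 1
g5 = g3 OR g4 = 1 OR 1 = 1
g7 = NOT g5 = NOT 1 = 0
g8 = g7 OR g5 OR I3 = 0 OR 1 OR 0 = 1
g9 = NOT g3 = NOT 1 = 0
g10 = I1 AND g7 AND g9 = 0 AND 0 AND 0 = 0
g15 = g8 OR g10 = 1 OR 0 = 1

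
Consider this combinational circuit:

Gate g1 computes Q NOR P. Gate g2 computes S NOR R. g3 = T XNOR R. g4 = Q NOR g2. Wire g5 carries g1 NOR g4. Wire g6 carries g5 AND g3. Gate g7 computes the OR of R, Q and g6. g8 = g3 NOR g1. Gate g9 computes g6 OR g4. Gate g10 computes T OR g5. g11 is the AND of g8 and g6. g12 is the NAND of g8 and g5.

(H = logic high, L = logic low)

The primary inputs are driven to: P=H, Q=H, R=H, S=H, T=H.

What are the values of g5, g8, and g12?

g5 = H  g8 = L  g12 = H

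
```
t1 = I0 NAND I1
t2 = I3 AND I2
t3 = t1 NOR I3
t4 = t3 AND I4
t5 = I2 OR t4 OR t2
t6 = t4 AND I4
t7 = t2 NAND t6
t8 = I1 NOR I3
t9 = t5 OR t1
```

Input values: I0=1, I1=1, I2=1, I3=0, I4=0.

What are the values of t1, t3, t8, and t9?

t1 = I0 NAND I1 = 1 NAND 1 = 0
t2 = I3 AND I2 = 0 AND 1 = 0
t3 = t1 NOR I3 = 0 NOR 0 = 1
t4 = t3 AND I4 = 1 AND 0 = 0
t5 = I2 OR t4 OR t2 = 1 OR 0 OR 0 = 1
t8 = I1 NOR I3 = 1 NOR 0 = 0
t9 = t5 OR t1 = 1 OR 0 = 1

t1 = 0; t3 = 1; t8 = 0; t9 = 1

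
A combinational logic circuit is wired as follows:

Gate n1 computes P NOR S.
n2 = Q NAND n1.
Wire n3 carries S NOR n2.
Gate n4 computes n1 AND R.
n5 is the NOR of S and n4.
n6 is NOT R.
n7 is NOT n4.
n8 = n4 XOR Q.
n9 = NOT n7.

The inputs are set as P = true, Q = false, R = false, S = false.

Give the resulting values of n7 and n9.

n7 = true, n9 = false

n1 = P NOR S = true NOR false = false
n4 = n1 AND R = false AND false = false
n7 = NOT n4 = NOT false = true
n9 = NOT n7 = NOT true = false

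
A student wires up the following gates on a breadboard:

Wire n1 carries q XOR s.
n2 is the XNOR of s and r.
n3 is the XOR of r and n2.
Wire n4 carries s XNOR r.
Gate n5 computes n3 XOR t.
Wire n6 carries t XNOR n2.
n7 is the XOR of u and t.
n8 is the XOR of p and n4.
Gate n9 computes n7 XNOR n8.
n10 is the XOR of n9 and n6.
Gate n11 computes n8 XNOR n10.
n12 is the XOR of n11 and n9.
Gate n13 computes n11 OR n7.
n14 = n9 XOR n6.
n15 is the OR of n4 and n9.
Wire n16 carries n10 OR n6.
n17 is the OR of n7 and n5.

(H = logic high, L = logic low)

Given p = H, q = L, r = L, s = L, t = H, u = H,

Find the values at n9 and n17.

n2 = s XNOR r = L XNOR L = H
n3 = r XOR n2 = L XOR H = H
n4 = s XNOR r = L XNOR L = H
n5 = n3 XOR t = H XOR H = L
n7 = u XOR t = H XOR H = L
n8 = p XOR n4 = H XOR H = L
n9 = n7 XNOR n8 = L XNOR L = H
n17 = n7 OR n5 = L OR L = L

n9 = H; n17 = L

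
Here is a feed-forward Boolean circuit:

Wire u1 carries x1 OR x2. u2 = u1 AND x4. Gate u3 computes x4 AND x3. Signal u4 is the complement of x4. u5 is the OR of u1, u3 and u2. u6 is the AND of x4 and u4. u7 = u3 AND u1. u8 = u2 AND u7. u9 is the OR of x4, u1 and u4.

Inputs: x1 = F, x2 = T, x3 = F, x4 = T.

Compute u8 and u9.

u8 = F; u9 = T

u1 = x1 OR x2 = F OR T = T
u2 = u1 AND x4 = T AND T = T
u3 = x4 AND x3 = T AND F = F
u4 = NOT x4 = NOT T = F
u7 = u3 AND u1 = F AND T = F
u8 = u2 AND u7 = T AND F = F
u9 = x4 OR u1 OR u4 = T OR T OR F = T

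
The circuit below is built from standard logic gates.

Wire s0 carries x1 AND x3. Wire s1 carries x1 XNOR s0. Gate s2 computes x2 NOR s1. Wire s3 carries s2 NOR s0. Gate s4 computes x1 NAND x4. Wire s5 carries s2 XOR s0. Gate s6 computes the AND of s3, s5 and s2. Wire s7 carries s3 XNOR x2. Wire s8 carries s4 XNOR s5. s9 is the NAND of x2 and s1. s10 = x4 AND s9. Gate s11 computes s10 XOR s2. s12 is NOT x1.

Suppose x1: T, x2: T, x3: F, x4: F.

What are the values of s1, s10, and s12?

s1 = F; s10 = F; s12 = F

s0 = x1 AND x3 = T AND F = F
s1 = x1 XNOR s0 = T XNOR F = F
s9 = x2 NAND s1 = T NAND F = T
s10 = x4 AND s9 = F AND T = F
s12 = NOT x1 = NOT T = F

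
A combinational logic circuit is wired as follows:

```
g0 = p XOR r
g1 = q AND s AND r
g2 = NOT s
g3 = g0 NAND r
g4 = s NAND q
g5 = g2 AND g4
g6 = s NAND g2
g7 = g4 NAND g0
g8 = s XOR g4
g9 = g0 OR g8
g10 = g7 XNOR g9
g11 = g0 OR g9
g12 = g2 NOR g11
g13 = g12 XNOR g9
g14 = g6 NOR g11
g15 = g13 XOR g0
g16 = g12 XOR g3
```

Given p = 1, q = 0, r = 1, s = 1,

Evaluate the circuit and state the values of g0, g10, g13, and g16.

g0 = p XOR r = 1 XOR 1 = 0
g2 = NOT s = NOT 1 = 0
g3 = g0 NAND r = 0 NAND 1 = 1
g4 = s NAND q = 1 NAND 0 = 1
g7 = g4 NAND g0 = 1 NAND 0 = 1
g8 = s XOR g4 = 1 XOR 1 = 0
g9 = g0 OR g8 = 0 OR 0 = 0
g10 = g7 XNOR g9 = 1 XNOR 0 = 0
g11 = g0 OR g9 = 0 OR 0 = 0
g12 = g2 NOR g11 = 0 NOR 0 = 1
g13 = g12 XNOR g9 = 1 XNOR 0 = 0
g16 = g12 XOR g3 = 1 XOR 1 = 0

g0 = 0, g10 = 0, g13 = 0, g16 = 0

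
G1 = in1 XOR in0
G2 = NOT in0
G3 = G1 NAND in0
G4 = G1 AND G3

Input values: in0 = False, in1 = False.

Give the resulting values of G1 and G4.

G1 = False, G4 = False

G1 = in1 XOR in0 = False XOR False = False
G3 = G1 NAND in0 = False NAND False = True
G4 = G1 AND G3 = False AND True = False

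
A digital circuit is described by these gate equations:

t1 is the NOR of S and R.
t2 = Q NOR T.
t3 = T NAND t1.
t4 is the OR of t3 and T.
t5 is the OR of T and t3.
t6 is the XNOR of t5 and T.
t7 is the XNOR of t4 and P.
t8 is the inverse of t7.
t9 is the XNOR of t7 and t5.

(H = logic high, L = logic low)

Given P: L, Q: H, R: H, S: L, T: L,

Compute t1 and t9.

t1 = S NOR R = L NOR H = L
t3 = T NAND t1 = L NAND L = H
t4 = t3 OR T = H OR L = H
t5 = T OR t3 = L OR H = H
t7 = t4 XNOR P = H XNOR L = L
t9 = t7 XNOR t5 = L XNOR H = L

t1 = L  t9 = L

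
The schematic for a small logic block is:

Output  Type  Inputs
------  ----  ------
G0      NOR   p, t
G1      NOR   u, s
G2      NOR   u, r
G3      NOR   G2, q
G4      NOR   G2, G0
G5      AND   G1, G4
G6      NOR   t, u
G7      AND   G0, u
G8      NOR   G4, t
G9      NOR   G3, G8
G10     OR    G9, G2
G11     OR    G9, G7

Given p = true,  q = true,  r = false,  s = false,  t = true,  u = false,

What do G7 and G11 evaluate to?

G7 = false; G11 = true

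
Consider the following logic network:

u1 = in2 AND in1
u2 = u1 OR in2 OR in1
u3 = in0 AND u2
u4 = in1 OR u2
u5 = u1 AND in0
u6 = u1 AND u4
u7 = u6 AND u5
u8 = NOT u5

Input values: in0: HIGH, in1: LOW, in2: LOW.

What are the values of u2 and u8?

u1 = in2 AND in1 = LOW AND LOW = LOW
u2 = u1 OR in2 OR in1 = LOW OR LOW OR LOW = LOW
u5 = u1 AND in0 = LOW AND HIGH = LOW
u8 = NOT u5 = NOT LOW = HIGH

u2 = LOW, u8 = HIGH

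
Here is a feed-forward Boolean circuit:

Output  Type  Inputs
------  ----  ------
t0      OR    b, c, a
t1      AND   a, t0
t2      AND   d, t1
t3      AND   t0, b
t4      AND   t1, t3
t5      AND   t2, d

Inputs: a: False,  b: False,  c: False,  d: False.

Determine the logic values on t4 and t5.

t4 = False  t5 = False

t0 = b OR c OR a = False OR False OR False = False
t1 = a AND t0 = False AND False = False
t2 = d AND t1 = False AND False = False
t3 = t0 AND b = False AND False = False
t4 = t1 AND t3 = False AND False = False
t5 = t2 AND d = False AND False = False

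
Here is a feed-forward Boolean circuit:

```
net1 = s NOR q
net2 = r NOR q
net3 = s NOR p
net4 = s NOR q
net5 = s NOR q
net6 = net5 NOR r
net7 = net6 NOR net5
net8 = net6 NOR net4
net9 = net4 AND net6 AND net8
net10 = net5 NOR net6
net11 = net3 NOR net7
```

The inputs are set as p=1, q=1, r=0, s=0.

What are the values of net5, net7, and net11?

net3 = s NOR p = 0 NOR 1 = 0
net5 = s NOR q = 0 NOR 1 = 0
net6 = net5 NOR r = 0 NOR 0 = 1
net7 = net6 NOR net5 = 1 NOR 0 = 0
net11 = net3 NOR net7 = 0 NOR 0 = 1

net5 = 0, net7 = 0, net11 = 1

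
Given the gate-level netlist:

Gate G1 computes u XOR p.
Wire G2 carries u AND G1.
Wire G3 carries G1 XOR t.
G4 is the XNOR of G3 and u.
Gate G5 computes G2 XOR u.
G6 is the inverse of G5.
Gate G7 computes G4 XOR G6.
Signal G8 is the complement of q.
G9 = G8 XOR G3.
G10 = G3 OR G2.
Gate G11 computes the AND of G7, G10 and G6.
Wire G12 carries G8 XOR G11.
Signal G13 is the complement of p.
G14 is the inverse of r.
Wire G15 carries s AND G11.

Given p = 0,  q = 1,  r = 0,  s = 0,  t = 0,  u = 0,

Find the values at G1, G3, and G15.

G1 = u XOR p = 0 XOR 0 = 0
G2 = u AND G1 = 0 AND 0 = 0
G3 = G1 XOR t = 0 XOR 0 = 0
G4 = G3 XNOR u = 0 XNOR 0 = 1
G5 = G2 XOR u = 0 XOR 0 = 0
G6 = NOT G5 = NOT 0 = 1
G7 = G4 XOR G6 = 1 XOR 1 = 0
G10 = G3 OR G2 = 0 OR 0 = 0
G11 = G7 AND G10 AND G6 = 0 AND 0 AND 1 = 0
G15 = s AND G11 = 0 AND 0 = 0

G1 = 0, G3 = 0, G15 = 0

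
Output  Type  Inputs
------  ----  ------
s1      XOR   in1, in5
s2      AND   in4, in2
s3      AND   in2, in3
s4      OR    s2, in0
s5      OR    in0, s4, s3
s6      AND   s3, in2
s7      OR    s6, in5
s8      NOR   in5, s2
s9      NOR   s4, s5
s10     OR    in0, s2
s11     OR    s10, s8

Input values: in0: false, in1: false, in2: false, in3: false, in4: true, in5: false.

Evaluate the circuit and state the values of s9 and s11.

s9 = true, s11 = true

s2 = in4 AND in2 = true AND false = false
s3 = in2 AND in3 = false AND false = false
s4 = s2 OR in0 = false OR false = false
s5 = in0 OR s4 OR s3 = false OR false OR false = false
s8 = in5 NOR s2 = false NOR false = true
s9 = s4 NOR s5 = false NOR false = true
s10 = in0 OR s2 = false OR false = false
s11 = s10 OR s8 = false OR true = true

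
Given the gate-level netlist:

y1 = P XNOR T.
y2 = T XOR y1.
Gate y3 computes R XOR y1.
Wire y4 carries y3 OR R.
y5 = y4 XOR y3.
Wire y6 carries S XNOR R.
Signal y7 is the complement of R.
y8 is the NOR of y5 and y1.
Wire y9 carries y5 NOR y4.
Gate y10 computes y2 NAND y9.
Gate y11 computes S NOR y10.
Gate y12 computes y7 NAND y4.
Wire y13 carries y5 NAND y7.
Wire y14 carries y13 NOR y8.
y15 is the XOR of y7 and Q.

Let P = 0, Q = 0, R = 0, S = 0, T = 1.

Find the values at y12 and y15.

y12 = 1; y15 = 1

y1 = P XNOR T = 0 XNOR 1 = 0
y3 = R XOR y1 = 0 XOR 0 = 0
y4 = y3 OR R = 0 OR 0 = 0
y7 = NOT R = NOT 0 = 1
y12 = y7 NAND y4 = 1 NAND 0 = 1
y15 = y7 XOR Q = 1 XOR 0 = 1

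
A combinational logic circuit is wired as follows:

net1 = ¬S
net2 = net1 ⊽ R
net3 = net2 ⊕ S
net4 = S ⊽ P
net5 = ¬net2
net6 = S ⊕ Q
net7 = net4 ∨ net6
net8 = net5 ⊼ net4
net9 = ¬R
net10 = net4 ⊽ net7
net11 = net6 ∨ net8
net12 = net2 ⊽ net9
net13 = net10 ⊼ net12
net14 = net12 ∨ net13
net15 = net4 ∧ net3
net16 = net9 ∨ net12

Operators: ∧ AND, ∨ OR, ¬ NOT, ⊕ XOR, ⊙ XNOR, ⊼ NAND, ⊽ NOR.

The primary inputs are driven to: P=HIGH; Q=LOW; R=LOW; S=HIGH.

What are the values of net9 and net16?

net1 = NOT S = NOT HIGH = LOW
net2 = net1 NOR R = LOW NOR LOW = HIGH
net9 = NOT R = NOT LOW = HIGH
net12 = net2 NOR net9 = HIGH NOR HIGH = LOW
net16 = net9 OR net12 = HIGH OR LOW = HIGH

net9 = HIGH  net16 = HIGH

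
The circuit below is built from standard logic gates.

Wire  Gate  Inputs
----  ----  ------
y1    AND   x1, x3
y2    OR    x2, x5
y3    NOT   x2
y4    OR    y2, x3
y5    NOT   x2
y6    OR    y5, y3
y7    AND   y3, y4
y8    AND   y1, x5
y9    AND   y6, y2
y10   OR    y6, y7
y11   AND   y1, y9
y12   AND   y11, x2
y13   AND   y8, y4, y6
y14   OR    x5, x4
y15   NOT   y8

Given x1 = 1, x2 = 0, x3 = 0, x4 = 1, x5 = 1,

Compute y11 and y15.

y11 = 0, y15 = 1

y1 = x1 AND x3 = 1 AND 0 = 0
y2 = x2 OR x5 = 0 OR 1 = 1
y3 = NOT x2 = NOT 0 = 1
y5 = NOT x2 = NOT 0 = 1
y6 = y5 OR y3 = 1 OR 1 = 1
y8 = y1 AND x5 = 0 AND 1 = 0
y9 = y6 AND y2 = 1 AND 1 = 1
y11 = y1 AND y9 = 0 AND 1 = 0
y15 = NOT y8 = NOT 0 = 1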